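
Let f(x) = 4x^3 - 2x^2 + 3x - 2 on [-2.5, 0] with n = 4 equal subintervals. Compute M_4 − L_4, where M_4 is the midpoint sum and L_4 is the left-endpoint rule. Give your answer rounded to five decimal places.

M_4 ≈ -62.4707031.
L_4 = -92.40234375.
M_4 − L_4 ≈ 29.93164.

29.93164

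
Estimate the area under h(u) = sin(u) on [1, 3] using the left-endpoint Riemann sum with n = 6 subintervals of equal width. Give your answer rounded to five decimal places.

Δu = (3 − 1)/6 = 1/3.
Left endpoints: 1, 4/3, 5/3, 2, 7/3, 8/3.
h(1) ≈ 0.84147, h(4/3) ≈ 0.97194, h(5/3) ≈ 0.99541, h(2) ≈ 0.90930, h(7/3) ≈ 0.72309, h(8/3) ≈ 0.45727.
Sum = Δu · [h(1) + h(4/3) + h(5/3) + ...].
Sum ≈ 1.63282.

1.63282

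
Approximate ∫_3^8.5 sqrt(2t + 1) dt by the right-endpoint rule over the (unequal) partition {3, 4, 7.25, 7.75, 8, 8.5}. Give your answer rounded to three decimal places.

20.978

Subinterval widths: 1, 3.25, 0.5, 0.25, 0.5.
Right endpoints: 4, 7.25, 7.75, 8, 8.5.
f(4) ≈ 3.000, f(7.25) ≈ 3.937, f(7.75) ≈ 4.062, f(8) ≈ 4.123, f(8.5) ≈ 4.243.
Sum = Σ Δt_i · f(t_i).
Sum ≈ 20.978.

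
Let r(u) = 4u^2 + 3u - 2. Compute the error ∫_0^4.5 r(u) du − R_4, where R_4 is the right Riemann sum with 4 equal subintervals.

Exact integral: ∫_0^4.5 r(u) du = 142.875.
R_4 = 199.828125.
Error = 142.875 − 199.828125 = -56.953125.

-56.953125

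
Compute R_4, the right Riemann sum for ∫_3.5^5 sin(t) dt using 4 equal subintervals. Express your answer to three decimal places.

-1.320

Δt = (5 − 3.5)/4 = 0.375.
Right endpoints: 3.875, 4.25, 4.625, 5.
f(3.875) ≈ -0.669, f(4.25) ≈ -0.895, f(4.625) ≈ -0.996, f(5) ≈ -0.959.
Sum = Δt · [f(3.875) + f(4.25) + f(4.625) + f(5)].
Sum ≈ -1.320.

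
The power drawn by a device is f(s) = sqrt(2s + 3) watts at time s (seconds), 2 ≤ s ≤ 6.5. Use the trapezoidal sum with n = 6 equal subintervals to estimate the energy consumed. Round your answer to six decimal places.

15.153924

Δs = (6.5 − 2)/6 = 0.75.
f(2) ≈ 2.645751, f(2.75) ≈ 2.915476, f(3.5) ≈ 3.162278, f(4.25) ≈ 3.391165, f(5) ≈ 3.605551, f(5.75) ≈ 3.807887, f(6.5) ≈ 4.000000.
T_6 = (Δs/2)·[f(s_0) + 2f(s_1) + ... + 2f(s_{5}) + f(s_6)].
Sum ≈ 15.153924.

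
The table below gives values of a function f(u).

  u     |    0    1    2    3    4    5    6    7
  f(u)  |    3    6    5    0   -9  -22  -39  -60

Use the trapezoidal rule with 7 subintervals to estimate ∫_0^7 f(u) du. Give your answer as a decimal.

-87.5

Δu = 1.
T_7 = (1/2)·[3 + 2·6 + 2·5 + 2·0 + 2·(-9) + 2·(-22) + 2·(-39) + (-60)] = -87.5.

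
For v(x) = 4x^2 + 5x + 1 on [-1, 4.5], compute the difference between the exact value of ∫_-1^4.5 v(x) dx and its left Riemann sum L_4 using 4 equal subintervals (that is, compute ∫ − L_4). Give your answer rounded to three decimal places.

Exact integral: ∫_-1^4.5 v(x) dx ≈ 176.45833.
L_4 = 111.546875.
Error ≈ 176.45833 − 111.546875 ≈ 64.911.

64.911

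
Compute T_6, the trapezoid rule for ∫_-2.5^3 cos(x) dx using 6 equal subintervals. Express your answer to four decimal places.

Δx = (3 − (-2.5))/6 = 11/12.
f(-2.5) ≈ -0.8011, f(-19/12) ≈ -0.0125, f(-2/3) ≈ 0.7859, f(0.25) ≈ 0.9689, f(7/6) ≈ 0.3932, f(25/12) ≈ -0.4904, f(3) ≈ -0.9900.
T_6 = (Δx/2)·[f(x_0) + 2f(x_1) + ... + 2f(x_{5}) + f(x_6)].
Sum ≈ 0.6871.

0.6871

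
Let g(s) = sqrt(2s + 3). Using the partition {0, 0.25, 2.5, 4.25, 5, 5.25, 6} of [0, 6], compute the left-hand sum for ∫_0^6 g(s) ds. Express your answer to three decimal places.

15.793

Subinterval widths: 0.25, 2.25, 1.75, 0.75, 0.25, 0.75.
Left endpoints: 0, 0.25, 2.5, 4.25, 5, 5.25.
g(0) ≈ 1.732, g(0.25) ≈ 1.871, g(2.5) ≈ 2.828, g(4.25) ≈ 3.391, g(5) ≈ 3.606, g(5.25) ≈ 3.674.
Sum = Σ Δs_i · g(s_i).
Sum ≈ 15.793.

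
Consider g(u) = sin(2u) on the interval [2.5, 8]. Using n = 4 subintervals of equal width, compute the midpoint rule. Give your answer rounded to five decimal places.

0.87003

Δu = (8 − 2.5)/4 = 1.375.
Midpoints: 3.1875, 4.5625, 5.9375, 7.3125.
g(3.1875) ≈ 0.09169, g(4.5625) ≈ 0.29531, g(5.9375) ≈ -0.63759, g(7.3125) ≈ 0.88335.
Sum = Δu · [g(3.1875) + g(4.5625) + g(5.9375) + g(7.3125)].
Sum ≈ 0.87003.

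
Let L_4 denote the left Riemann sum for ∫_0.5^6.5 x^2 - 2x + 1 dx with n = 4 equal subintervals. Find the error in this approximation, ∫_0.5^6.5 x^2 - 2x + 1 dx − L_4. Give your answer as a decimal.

Exact integral: ∫_0.5^6.5 f(x) dx = 55.5.
L_4 = 35.25.
Error = 55.5 − 35.25 = 20.25.

20.25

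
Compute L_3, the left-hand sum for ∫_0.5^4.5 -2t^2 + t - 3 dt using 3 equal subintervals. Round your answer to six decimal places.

-41.037037

Δt = (4.5 − 0.5)/3 = 4/3.
Left endpoints: 0.5, 11/6, 19/6.
f(0.5) = -3, f(11/6) = -71/9, f(19/6) = -179/9.
Sum = Δt · [f(0.5) + f(11/6) + f(19/6)].
Sum ≈ -41.037037.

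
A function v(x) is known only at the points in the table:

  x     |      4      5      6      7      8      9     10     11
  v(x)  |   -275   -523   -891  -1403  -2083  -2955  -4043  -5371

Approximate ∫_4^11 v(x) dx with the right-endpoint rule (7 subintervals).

Δx = 1.
Sum = 1·[(-523) + (-891) + (-1403) + (-2083) + (-2955) + (-4043) + (-5371)] = -17269.

-17269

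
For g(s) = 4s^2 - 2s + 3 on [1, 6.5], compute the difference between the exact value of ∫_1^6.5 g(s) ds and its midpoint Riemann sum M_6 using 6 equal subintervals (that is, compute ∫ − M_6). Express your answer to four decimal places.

Exact integral: ∫_1^6.5 g(s) ds ≈ 340.083333.
M_6 ≈ 338.542824.
Error ≈ 340.083333 − 338.542824 ≈ 1.5405.

1.5405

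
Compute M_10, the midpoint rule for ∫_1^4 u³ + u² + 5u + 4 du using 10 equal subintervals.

134.05875

Δu = (4 − 1)/10 = 0.3.
Midpoints: 1.15, 1.45, 1.75, 2.05, 2.35, 2.65, 2.95, 3.25, 3.55, 3.85.
f(1.15) = 12.593375, f(1.45) = 16.401125, f(1.75) = 21.171875, f(2.05) = 27.067625, f(2.35) = 34.250375, f(2.65) = 42.882125, f(2.95) = 53.124875, f(3.25) = 65.140625, f(3.55) = 79.091375, f(3.85) = 95.139125.
Sum = Δu · [f(1.15) + f(1.45) + f(1.75) + ...].
Sum = 134.05875.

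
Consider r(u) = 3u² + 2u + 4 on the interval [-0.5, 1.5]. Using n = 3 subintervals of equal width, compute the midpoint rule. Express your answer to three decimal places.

13.278

Δu = (1.5 − (-0.5))/3 = 2/3.
Midpoints: -1/6, 0.5, 7/6.
r(-1/6) = 3.75, r(0.5) = 5.75, r(7/6) = 125/12.
Sum = Δu · [r(-1/6) + r(0.5) + r(7/6)].
Sum ≈ 13.278.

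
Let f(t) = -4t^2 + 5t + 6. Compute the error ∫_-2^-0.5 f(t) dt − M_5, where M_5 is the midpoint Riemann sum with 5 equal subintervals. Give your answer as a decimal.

-0.045

Exact integral: ∫_-2^-0.5 f(t) dt = -10.875.
M_5 = -10.83.
Error = -10.875 − (-10.83) = -0.045.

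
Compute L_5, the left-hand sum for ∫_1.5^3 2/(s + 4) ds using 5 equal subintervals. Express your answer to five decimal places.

0.49420

Δs = (3 − 1.5)/5 = 0.3.
Left endpoints: 1.5, 1.8, 2.1, 2.4, 2.7.
f(1.5) = 4/11, f(1.8) = 10/29, f(2.1) = 20/61, f(2.4) = 0.3125, f(2.7) = 20/67.
Sum = Δs · [f(1.5) + f(1.8) + f(2.1) + f(2.4) + f(2.7)].
Sum ≈ 0.49420.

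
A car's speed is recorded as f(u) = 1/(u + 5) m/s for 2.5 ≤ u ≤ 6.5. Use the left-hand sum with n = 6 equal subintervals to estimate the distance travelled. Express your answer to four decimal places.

Δu = (6.5 − 2.5)/6 = 2/3.
Left endpoints: 2.5, 19/6, 23/6, 4.5, 31/6, 35/6.
f(2.5) = 2/15, f(19/6) = 6/49, f(23/6) = 6/53, f(4.5) = 2/19, f(31/6) = 6/61, f(35/6) = 6/65.
Sum = Δu · [f(2.5) + f(19/6) + f(23/6) + ...].
Sum ≈ 0.4433.

0.4433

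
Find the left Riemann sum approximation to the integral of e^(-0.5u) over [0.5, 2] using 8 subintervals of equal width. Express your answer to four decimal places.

0.8610

Δu = (2 − 0.5)/8 = 0.1875.
Left endpoints: 0.5, 0.6875, 0.875, 1.0625, 1.25, 1.4375, 1.625, 1.8125.
f(0.5) ≈ 0.7788, f(0.6875) ≈ 0.7091, f(0.875) ≈ 0.6456, f(1.0625) ≈ 0.5879, f(1.25) ≈ 0.5353, f(1.4375) ≈ 0.4874, f(1.625) ≈ 0.4437, f(1.8125) ≈ 0.4040.
Sum = Δu · [f(0.5) + f(0.6875) + f(0.875) + ...].
Sum ≈ 0.8610.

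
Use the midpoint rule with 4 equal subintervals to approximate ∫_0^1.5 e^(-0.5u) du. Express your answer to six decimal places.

1.053723

Δu = (1.5 − 0)/4 = 0.375.
Midpoints: 0.1875, 0.5625, 0.9375, 1.3125.
f(0.1875) ≈ 0.910510, f(0.5625) ≈ 0.754840, f(0.9375) ≈ 0.625784, f(1.3125) ≈ 0.518793.
Sum = Δu · [f(0.1875) + f(0.5625) + f(0.9375) + f(1.3125)].
Sum ≈ 1.053723.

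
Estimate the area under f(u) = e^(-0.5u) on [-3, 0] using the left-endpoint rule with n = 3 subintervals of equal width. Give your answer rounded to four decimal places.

Δu = (0 − (-3))/3 = 1.
Left endpoints: -3, -2, -1.
f(-3) ≈ 4.4817, f(-2) ≈ 2.7183, f(-1) ≈ 1.6487.
Sum = Δu · [f(-3) + f(-2) + f(-1)].
Sum ≈ 8.8487.

8.8487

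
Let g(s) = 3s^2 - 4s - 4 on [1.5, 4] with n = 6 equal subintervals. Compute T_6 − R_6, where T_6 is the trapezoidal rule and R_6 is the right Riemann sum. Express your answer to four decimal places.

-6.5104

T_6 ≈ 23.342014.
R_6 ≈ 29.852431.
T_6 − R_6 ≈ -6.5104.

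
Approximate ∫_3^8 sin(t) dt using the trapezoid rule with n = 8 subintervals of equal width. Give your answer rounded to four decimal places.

-0.8168

Δt = (8 − 3)/8 = 0.625.
f(3) ≈ 0.1411, f(3.625) ≈ -0.4648, f(4.25) ≈ -0.8950, f(4.875) ≈ -0.9868, f(5.5) ≈ -0.7055, f(6.125) ≈ -0.1575, f(6.75) ≈ 0.4500, f(7.375) ≈ 0.8875, f(8) ≈ 0.9894.
T_8 = (Δt/2)·[f(t_0) + 2f(t_1) + ... + 2f(t_{7}) + f(t_8)].
Sum ≈ -0.8168.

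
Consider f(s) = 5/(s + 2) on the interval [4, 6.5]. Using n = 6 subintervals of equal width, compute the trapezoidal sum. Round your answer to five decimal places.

Δs = (6.5 − 4)/6 = 5/12.
f(4) = 5/6, f(53/12) = 60/77, f(29/6) = 30/41, f(5.25) = 20/29, f(17/3) = 15/23, f(73/12) = 60/97, f(6.5) = 10/17.
T_6 = (Δs/2)·[f(s_0) + 2f(s_1) + ... + 2f(s_{5}) + f(s_6)].
Sum ≈ 1.74254.

1.74254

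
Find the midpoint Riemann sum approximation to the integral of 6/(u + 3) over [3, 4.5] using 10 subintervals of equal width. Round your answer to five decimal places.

1.33881

Δu = (4.5 − 3)/10 = 0.15.
Midpoints: 3.075, 3.225, 3.375, 3.525, 3.675, 3.825, 3.975, 4.125, 4.275, 4.425.
f(3.075) = 80/81, f(3.225) = 80/83, f(3.375) = 16/17, f(3.525) = 80/87, f(3.675) = 80/89, f(3.825) = 80/91, f(3.975) = 80/93, f(4.125) = 16/19, f(4.275) = 80/97, f(4.425) = 80/99.
Sum = Δu · [f(3.075) + f(3.225) + f(3.375) + ...].
Sum ≈ 1.33881.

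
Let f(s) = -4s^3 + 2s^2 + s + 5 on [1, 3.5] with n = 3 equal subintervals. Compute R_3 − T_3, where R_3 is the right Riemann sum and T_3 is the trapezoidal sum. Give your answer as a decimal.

R_3 ≈ -169.6296296.
T_3 ≈ -110.2546296.
R_3 − T_3 = -59.375.

-59.375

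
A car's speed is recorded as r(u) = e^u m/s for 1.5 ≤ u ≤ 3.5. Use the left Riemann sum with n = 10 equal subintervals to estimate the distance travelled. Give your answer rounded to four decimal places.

Δu = (3.5 − 1.5)/10 = 0.2.
Left endpoints: 1.5, 1.7, 1.9, 2.1, 2.3, 2.5, 2.7, 2.9, 3.1, 3.3.
r(1.5) ≈ 4.4817, r(1.7) ≈ 5.4739, r(1.9) ≈ 6.6859, r(2.1) ≈ 8.1662, r(2.3) ≈ 9.9742, r(2.5) ≈ 12.1825, r(2.7) ≈ 14.8797, r(2.9) ≈ 18.1741, r(3.1) ≈ 22.1980, r(3.3) ≈ 27.1126.
Sum = Δu · [r(1.5) + r(1.7) + r(1.9) + ...].
Sum ≈ 25.8658.

25.8658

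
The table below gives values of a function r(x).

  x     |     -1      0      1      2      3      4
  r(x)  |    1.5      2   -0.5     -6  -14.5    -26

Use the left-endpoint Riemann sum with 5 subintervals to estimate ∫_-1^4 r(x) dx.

Δx = 1.
Sum = 1·[1.5 + 2 + (-0.5) + (-6) + (-14.5)] = -17.5.

-17.5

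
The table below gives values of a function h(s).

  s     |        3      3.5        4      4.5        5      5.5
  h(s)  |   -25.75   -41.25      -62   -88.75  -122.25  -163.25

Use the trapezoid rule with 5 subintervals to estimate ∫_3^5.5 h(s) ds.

Δs = 0.5.
T_5 = (0.5/2)·[(-25.75) + 2·(-41.25) + 2·(-62) + 2·(-88.75) + 2·(-122.25) + (-163.25)] = -204.375.

-204.375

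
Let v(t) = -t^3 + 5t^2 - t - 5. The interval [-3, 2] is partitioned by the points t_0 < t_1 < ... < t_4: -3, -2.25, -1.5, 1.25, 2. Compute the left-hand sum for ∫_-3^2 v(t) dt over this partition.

108.265625

Subinterval widths: 0.75, 0.75, 2.75, 0.75.
Left endpoints: -3, -2.25, -1.5, 1.25.
v(-3) = 70, v(-2.25) = 33.953125, v(-1.5) = 11.125, v(1.25) = -0.390625.
Sum = Σ Δt_i · v(t_i).
Sum = 108.265625.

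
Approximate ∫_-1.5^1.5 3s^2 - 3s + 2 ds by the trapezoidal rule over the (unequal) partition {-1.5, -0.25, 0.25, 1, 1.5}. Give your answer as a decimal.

Subinterval widths: 1.25, 0.5, 0.75, 0.5.
f(-1.5) = 13.25, f(-0.25) = 2.9375, f(0.25) = 1.4375, f(1) = 2, f(1.5) = 4.25.
On each subinterval the trapezoid contributes (Δs_i/2)·[f(s_{i-1}) + f(s_i)].
Sum = 14.0625.

14.0625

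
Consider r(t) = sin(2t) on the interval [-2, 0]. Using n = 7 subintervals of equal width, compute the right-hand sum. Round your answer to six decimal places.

Δt = (0 − (-2))/7 = 2/7.
Right endpoints: -12/7, -10/7, -8/7, -6/7, -4/7, -2/7, 0.
r(-12/7) ≈ 0.283056, r(-10/7) ≈ -0.280629, r(-8/7) ≈ -0.755147, r(-6/7) ≈ -0.989723, r(-4/7) ≈ -0.909823, r(-2/7) ≈ -0.540834, r(0) ≈ 0.000000.
Sum = Δt · [r(-12/7) + r(-10/7) + r(-8/7) + ...].
Sum ≈ -0.912314.

-0.912314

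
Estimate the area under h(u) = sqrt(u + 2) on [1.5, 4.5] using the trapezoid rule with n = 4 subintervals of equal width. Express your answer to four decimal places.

Δu = (4.5 − 1.5)/4 = 0.75.
h(1.5) ≈ 1.8708, h(2.25) ≈ 2.0616, h(3) ≈ 2.2361, h(3.75) ≈ 2.3979, h(4.5) ≈ 2.5495.
T_4 = (Δu/2)·[h(u_0) + 2h(u_1) + 2h(u_2) + 2h(u_3) + h(u_4)].
Sum ≈ 6.6793.

6.6793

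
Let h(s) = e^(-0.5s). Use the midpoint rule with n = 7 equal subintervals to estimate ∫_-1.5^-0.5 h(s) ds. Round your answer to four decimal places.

1.6656

Δs = (-0.5 − (-1.5))/7 = 1/7.
Midpoints: -10/7, -9/7, -8/7, -1, -6/7, -5/7, -4/7.
h(-10/7) ≈ 2.0427, h(-9/7) ≈ 1.9019, h(-8/7) ≈ 1.7708, h(-1) ≈ 1.6487, h(-6/7) ≈ 1.5351, h(-5/7) ≈ 1.4292, h(-4/7) ≈ 1.3307.
Sum = Δs · [h(-10/7) + h(-9/7) + h(-8/7) + ...].
Sum ≈ 1.6656.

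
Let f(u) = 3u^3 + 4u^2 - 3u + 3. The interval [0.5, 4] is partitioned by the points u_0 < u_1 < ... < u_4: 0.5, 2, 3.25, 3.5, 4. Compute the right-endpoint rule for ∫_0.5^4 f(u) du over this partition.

394.63671875

Subinterval widths: 1.5, 1.25, 0.25, 0.5.
Right endpoints: 2, 3.25, 3.5, 4.
f(2) = 37, f(3.25) = 138.484375, f(3.5) = 170.125, f(4) = 247.
Sum = Σ Δu_i · f(u_i).
Sum = 394.63671875.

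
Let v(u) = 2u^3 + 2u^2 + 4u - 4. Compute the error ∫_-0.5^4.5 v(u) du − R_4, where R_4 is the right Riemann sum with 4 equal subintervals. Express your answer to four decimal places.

-169.7917

Exact integral: ∫_-0.5^4.5 v(u) du ≈ 285.833333.
R_4 = 455.625.
Error ≈ 285.833333 − 455.625 ≈ -169.7917.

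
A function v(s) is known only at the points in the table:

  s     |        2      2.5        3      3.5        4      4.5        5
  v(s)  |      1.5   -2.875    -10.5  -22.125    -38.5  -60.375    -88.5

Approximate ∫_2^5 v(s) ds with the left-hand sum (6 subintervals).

-66.4375

Δs = 0.5.
Sum = 0.5·[1.5 + (-2.875) + (-10.5) + (-22.125) + (-38.5) + (-60.375)] = -66.4375.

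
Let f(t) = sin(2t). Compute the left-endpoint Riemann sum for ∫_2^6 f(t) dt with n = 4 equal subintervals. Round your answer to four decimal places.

Δt = (6 − 2)/4 = 1.
Left endpoints: 2, 3, 4, 5.
f(2) ≈ -0.7568, f(3) ≈ -0.2794, f(4) ≈ 0.9894, f(5) ≈ -0.5440.
Sum = Δt · [f(2) + f(3) + f(4) + f(5)].
Sum ≈ -0.5909.

-0.5909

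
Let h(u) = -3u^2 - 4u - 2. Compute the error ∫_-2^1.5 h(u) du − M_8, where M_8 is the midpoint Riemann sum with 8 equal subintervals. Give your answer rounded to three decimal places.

-0.167

Exact integral: ∫_-2^1.5 h(u) du = -14.875.
M_8 ≈ -14.70752.
Error ≈ -14.875 − (-14.70752) ≈ -0.167.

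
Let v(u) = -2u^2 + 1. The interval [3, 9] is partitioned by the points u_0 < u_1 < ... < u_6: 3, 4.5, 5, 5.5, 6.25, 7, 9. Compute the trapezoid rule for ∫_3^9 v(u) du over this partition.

Subinterval widths: 1.5, 0.5, 0.5, 0.75, 0.75, 2.
v(3) = -17, v(4.5) = -39.5, v(5) = -49, v(5.5) = -59.5, v(6.25) = -77.125, v(7) = -97, v(9) = -161.
On each subinterval the trapezoid contributes (Δu_i/2)·[v(u_{i-1}) + v(u_i)].
Sum = -466.15625.

-466.15625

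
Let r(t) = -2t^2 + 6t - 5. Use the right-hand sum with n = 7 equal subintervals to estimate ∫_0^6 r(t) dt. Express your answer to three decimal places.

-82.898

Δt = (6 − 0)/7 = 6/7.
Right endpoints: 6/7, 12/7, 18/7, 24/7, 30/7, 36/7, 6.
r(6/7) = -65/49, r(12/7) = -29/49, r(18/7) = -137/49, r(24/7) = -389/49, r(30/7) = -785/49, r(36/7) = -1325/49, r(6) = -41.
Sum = Δt · [r(6/7) + r(12/7) + r(18/7) + ...].
Sum ≈ -82.898.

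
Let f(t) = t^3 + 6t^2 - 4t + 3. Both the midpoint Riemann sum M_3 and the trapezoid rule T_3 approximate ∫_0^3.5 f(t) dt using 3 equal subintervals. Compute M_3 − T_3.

-13.3984375

M_3 ≈ 104.7994792.
T_3 ≈ 118.1979167.
M_3 − T_3 = -13.3984375.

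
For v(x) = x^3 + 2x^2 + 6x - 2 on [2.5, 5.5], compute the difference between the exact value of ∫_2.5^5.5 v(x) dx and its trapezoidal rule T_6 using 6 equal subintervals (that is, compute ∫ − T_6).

-1.75

Exact integral: ∫_2.5^5.5 v(x) dx = 385.5.
T_6 = 387.25.
Error = 385.5 − 387.25 = -1.75.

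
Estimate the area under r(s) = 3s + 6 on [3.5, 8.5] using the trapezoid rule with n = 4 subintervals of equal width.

120

Δs = (8.5 − 3.5)/4 = 1.25.
r(3.5) = 16.5, r(4.75) = 20.25, r(6) = 24, r(7.25) = 27.75, r(8.5) = 31.5.
T_4 = (Δs/2)·[r(s_0) + 2r(s_1) + 2r(s_2) + 2r(s_3) + r(s_4)].
Sum = 120.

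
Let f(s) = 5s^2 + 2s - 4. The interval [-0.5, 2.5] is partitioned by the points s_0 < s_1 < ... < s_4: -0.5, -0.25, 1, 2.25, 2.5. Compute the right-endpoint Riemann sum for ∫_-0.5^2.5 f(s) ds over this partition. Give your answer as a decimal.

43.03125

Subinterval widths: 0.25, 1.25, 1.25, 0.25.
Right endpoints: -0.25, 1, 2.25, 2.5.
f(-0.25) = -4.1875, f(1) = 3, f(2.25) = 25.8125, f(2.5) = 32.25.
Sum = Σ Δs_i · f(s_i).
Sum = 43.03125.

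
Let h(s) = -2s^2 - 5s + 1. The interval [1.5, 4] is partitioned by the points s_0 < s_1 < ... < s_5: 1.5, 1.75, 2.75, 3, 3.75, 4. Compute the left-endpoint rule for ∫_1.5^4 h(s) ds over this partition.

Subinterval widths: 0.25, 1, 0.25, 0.75, 0.25.
Left endpoints: 1.5, 1.75, 2.75, 3, 3.75.
h(1.5) = -11, h(1.75) = -13.875, h(2.75) = -27.875, h(3) = -32, h(3.75) = -45.875.
Sum = Σ Δs_i · h(s_i).
Sum = -59.0625.

-59.0625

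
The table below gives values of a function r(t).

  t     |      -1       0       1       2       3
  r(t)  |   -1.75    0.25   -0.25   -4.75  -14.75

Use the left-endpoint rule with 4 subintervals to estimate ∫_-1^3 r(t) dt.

Δt = 1.
Sum = 1·[(-1.75) + 0.25 + (-0.25) + (-4.75)] = -6.5.

-6.5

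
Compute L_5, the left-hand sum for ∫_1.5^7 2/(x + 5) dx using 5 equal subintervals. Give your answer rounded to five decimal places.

1.30713

Δx = (7 − 1.5)/5 = 1.1.
Left endpoints: 1.5, 2.6, 3.7, 4.8, 5.9.
f(1.5) = 4/13, f(2.6) = 5/19, f(3.7) = 20/87, f(4.8) = 10/49, f(5.9) = 20/109.
Sum = Δx · [f(1.5) + f(2.6) + f(3.7) + f(4.8) + f(5.9)].
Sum ≈ 1.30713.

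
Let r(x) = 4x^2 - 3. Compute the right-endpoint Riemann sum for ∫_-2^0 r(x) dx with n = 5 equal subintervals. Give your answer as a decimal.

Δx = (0 − (-2))/5 = 0.4.
Right endpoints: -1.6, -1.2, -0.8, -0.4, 0.
r(-1.6) = 7.24, r(-1.2) = 2.76, r(-0.8) = -0.44, r(-0.4) = -2.36, r(0) = -3.
Sum = Δx · [r(-1.6) + r(-1.2) + r(-0.8) + r(-0.4) + r(0)].
Sum = 1.68.

1.68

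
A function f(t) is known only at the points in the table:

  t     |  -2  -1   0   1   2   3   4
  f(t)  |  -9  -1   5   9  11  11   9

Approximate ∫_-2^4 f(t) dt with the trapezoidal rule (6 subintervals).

35

Δt = 1.
T_6 = (1/2)·[(-9) + 2·(-1) + 2·5 + 2·9 + 2·11 + 2·11 + 9] = 35.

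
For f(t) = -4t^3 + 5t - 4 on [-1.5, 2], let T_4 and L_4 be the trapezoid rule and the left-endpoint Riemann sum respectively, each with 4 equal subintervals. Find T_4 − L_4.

-12.25

T_4 = -21.90234375.
L_4 = -9.65234375.
T_4 − L_4 = -12.25.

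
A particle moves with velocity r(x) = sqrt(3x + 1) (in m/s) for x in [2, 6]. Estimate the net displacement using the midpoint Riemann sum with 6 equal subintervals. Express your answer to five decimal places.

Δx = (6 − 2)/6 = 2/3.
Midpoints: 7/3, 3, 11/3, 13/3, 5, 17/3.
r(7/3) ≈ 2.82843, r(3) ≈ 3.16228, r(11/3) ≈ 3.46410, r(13/3) ≈ 3.74166, r(5) ≈ 4.00000, r(17/3) ≈ 4.24264.
Sum = Δx · [r(7/3) + r(3) + r(11/3) + ...].
Sum ≈ 14.29274.

14.29274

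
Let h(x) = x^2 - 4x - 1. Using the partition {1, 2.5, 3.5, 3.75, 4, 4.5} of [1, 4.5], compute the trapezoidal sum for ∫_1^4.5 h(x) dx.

-11.203125

Subinterval widths: 1.5, 1, 0.25, 0.25, 0.5.
h(1) = -4, h(2.5) = -4.75, h(3.5) = -2.75, h(3.75) = -1.9375, h(4) = -1, h(4.5) = 1.25.
On each subinterval the trapezoid contributes (Δx_i/2)·[h(x_{i-1}) + h(x_i)].
Sum = -11.203125.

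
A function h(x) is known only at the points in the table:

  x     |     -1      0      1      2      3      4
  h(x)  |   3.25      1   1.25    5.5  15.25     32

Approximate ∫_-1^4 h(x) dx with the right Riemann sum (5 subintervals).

Δx = 1.
Sum = 1·[1 + 1.25 + 5.5 + 15.25 + 32] = 55.

55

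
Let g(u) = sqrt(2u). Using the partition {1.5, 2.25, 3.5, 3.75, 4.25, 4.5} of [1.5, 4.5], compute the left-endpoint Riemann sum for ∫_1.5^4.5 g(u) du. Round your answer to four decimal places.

Subinterval widths: 0.75, 1.25, 0.25, 0.5, 0.25.
Left endpoints: 1.5, 2.25, 3.5, 3.75, 4.25.
g(1.5) ≈ 1.7321, g(2.25) ≈ 2.1213, g(3.5) ≈ 2.6458, g(3.75) ≈ 2.7386, g(4.25) ≈ 2.9155.
Sum = Σ Δu_i · g(u_i).
Sum ≈ 6.7103.

6.7103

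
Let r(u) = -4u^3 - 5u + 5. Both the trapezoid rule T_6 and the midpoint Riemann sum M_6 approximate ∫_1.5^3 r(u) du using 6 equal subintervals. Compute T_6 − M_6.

T_6 = -85.734375.
M_6 = -85.1015625.
T_6 − M_6 = -0.6328125.

-0.6328125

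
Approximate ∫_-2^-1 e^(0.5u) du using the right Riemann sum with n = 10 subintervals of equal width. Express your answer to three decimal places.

0.489

Δu = (-1 − (-2))/10 = 0.1.
Right endpoints: -1.9, -1.8, -1.7, -1.6, -1.5, -1.4, -1.3, -1.2, -1.1, -1.
f(-1.9) ≈ 0.387, f(-1.8) ≈ 0.407, f(-1.7) ≈ 0.427, f(-1.6) ≈ 0.449, f(-1.5) ≈ 0.472, f(-1.4) ≈ 0.497, f(-1.3) ≈ 0.522, f(-1.2) ≈ 0.549, f(-1.1) ≈ 0.577, f(-1) ≈ 0.607.
Sum = Δu · [f(-1.9) + f(-1.8) + f(-1.7) + ...].
Sum ≈ 0.489.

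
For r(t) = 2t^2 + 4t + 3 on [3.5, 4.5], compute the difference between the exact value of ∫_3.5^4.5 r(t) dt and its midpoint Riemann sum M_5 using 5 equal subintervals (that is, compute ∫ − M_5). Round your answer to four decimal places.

Exact integral: ∫_3.5^4.5 r(t) dt ≈ 51.166667.
M_5 = 51.16.
Error ≈ 51.166667 − 51.16 ≈ 0.0067.

0.0067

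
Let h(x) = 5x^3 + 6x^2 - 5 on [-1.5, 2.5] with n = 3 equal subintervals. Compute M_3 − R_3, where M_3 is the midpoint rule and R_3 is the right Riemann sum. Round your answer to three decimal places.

-103.333

M_3 = 52.5.
R_3 ≈ 155.83333.
M_3 − R_3 ≈ -103.333.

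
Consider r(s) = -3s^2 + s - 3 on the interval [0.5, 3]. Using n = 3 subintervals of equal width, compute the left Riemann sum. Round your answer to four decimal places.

Δs = (3 − 0.5)/3 = 5/6.
Left endpoints: 0.5, 4/3, 13/6.
r(0.5) = -3.25, r(4/3) = -7, r(13/6) = -179/12.
Sum = Δs · [r(0.5) + r(4/3) + r(13/6)].
Sum ≈ -20.9722.

-20.9722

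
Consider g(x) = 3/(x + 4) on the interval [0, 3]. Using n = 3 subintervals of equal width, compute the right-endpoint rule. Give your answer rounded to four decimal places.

Δx = (3 − 0)/3 = 1.
Right endpoints: 1, 2, 3.
g(1) = 0.6, g(2) = 0.5, g(3) = 3/7.
Sum = Δx · [g(1) + g(2) + g(3)].
Sum ≈ 1.5286.

1.5286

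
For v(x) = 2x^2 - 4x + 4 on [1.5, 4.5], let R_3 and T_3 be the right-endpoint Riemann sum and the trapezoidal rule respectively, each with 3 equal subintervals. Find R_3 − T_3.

R_3 = 47.5.
T_3 = 35.5.
R_3 − T_3 = 12.

12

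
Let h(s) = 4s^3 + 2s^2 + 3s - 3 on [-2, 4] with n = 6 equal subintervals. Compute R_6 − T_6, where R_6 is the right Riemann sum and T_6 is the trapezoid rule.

R_6 = 467.
T_6 = 302.
R_6 − T_6 = 165.

165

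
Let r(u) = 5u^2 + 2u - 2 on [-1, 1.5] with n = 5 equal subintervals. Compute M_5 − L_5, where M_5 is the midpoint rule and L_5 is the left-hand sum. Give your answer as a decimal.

2.03125

M_5 = 3.28125.
L_5 = 1.25.
M_5 − L_5 = 2.03125.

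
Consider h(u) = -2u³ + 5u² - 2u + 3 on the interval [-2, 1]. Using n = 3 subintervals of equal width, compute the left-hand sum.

58

Δu = (1 − (-2))/3 = 1.
Left endpoints: -2, -1, 0.
h(-2) = 43, h(-1) = 12, h(0) = 3.
Sum = Δu · [h(-2) + h(-1) + h(0)].
Sum = 58.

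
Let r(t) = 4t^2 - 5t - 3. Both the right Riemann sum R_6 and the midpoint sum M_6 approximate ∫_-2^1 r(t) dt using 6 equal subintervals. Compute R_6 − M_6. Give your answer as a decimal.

-6

R_6 = 4.25.
M_6 = 10.25.
R_6 − M_6 = -6.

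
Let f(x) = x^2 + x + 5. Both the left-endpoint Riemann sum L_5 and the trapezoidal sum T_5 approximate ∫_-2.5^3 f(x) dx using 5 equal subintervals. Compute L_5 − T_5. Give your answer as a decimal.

L_5 = 39.655.
T_5 = 44.1925.
L_5 − T_5 = -4.5375.

-4.5375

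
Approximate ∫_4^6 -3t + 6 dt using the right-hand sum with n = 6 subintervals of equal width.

-19

Δt = (6 − 4)/6 = 1/3.
Right endpoints: 13/3, 14/3, 5, 16/3, 17/3, 6.
f(13/3) = -7, f(14/3) = -8, f(5) = -9, f(16/3) = -10, f(17/3) = -11, f(6) = -12.
Sum = Δt · [f(13/3) + f(14/3) + f(5) + ...].
Sum = -19.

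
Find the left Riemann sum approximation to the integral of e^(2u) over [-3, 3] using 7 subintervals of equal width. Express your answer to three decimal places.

Δu = (3 − (-3))/7 = 6/7.
Left endpoints: -3, -15/7, -9/7, -3/7, 3/7, 9/7, 15/7.
f(-3) ≈ 0.002, f(-15/7) ≈ 0.014, f(-9/7) ≈ 0.076, f(-3/7) ≈ 0.424, f(3/7) ≈ 2.356, f(9/7) ≈ 13.085, f(15/7) ≈ 72.654.
Sum = Δu · [f(-3) + f(-15/7) + f(-9/7) + ...].
Sum ≈ 75.953.

75.953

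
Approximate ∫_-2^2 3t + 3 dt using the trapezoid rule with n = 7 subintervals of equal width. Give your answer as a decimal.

12

Δt = (2 − (-2))/7 = 4/7.
f(-2) = -3, f(-10/7) = -9/7, f(-6/7) = 3/7, f(-2/7) = 15/7, f(2/7) = 27/7, f(6/7) = 39/7, f(10/7) = 51/7, f(2) = 9.
T_7 = (Δt/2)·[f(t_0) + 2f(t_1) + ... + 2f(t_{6}) + f(t_7)].
Sum = 12.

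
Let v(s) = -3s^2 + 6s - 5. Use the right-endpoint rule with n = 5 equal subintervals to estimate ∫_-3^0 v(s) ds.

-56.04

Δs = (0 − (-3))/5 = 0.6.
Right endpoints: -2.4, -1.8, -1.2, -0.6, 0.
v(-2.4) = -36.68, v(-1.8) = -25.52, v(-1.2) = -16.52, v(-0.6) = -9.68, v(0) = -5.
Sum = Δs · [v(-2.4) + v(-1.8) + v(-1.2) + v(-0.6) + v(0)].
Sum = -56.04.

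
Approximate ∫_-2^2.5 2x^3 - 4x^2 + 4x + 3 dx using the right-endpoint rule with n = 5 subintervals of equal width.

21.825

Δx = (2.5 − (-2))/5 = 0.9.
Right endpoints: -1.1, -0.2, 0.7, 1.6, 2.5.
f(-1.1) = -8.902, f(-0.2) = 2.024, f(0.7) = 4.526, f(1.6) = 7.352, f(2.5) = 19.25.
Sum = Δx · [f(-1.1) + f(-0.2) + f(0.7) + f(1.6) + f(2.5)].
Sum = 21.825.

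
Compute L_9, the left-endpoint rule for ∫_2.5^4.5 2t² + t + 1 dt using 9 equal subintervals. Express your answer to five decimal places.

56.03292

Δt = (4.5 − 2.5)/9 = 2/9.
Left endpoints: 2.5, 49/18, 53/18, 19/6, 61/18, 65/18, 23/6, 73/18, 77/18.
f(2.5) = 16, f(49/18) = 1502/81, f(53/18) = 1724/81, f(19/6) = 218/9, f(61/18) = 2216/81, f(65/18) = 2486/81, f(23/6) = 308/9, f(73/18) = 3074/81, f(77/18) = 3392/81.
Sum = Δt · [f(2.5) + f(49/18) + f(53/18) + ...].
Sum ≈ 56.03292.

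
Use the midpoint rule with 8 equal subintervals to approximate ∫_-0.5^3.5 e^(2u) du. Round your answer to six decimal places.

525.942792

Δu = (3.5 − (-0.5))/8 = 0.5.
Midpoints: -0.25, 0.25, 0.75, 1.25, 1.75, 2.25, 2.75, 3.25.
f(-0.25) ≈ 0.606531, f(0.25) ≈ 1.648721, f(0.75) ≈ 4.481689, f(1.25) ≈ 12.182494, f(1.75) ≈ 33.115452, f(2.25) ≈ 90.017131, f(2.75) ≈ 244.691932, f(3.25) ≈ 665.141633.
Sum = Δu · [f(-0.25) + f(0.25) + f(0.75) + ...].
Sum ≈ 525.942792.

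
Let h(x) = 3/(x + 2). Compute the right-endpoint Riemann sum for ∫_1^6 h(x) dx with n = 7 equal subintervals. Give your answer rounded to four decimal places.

Δx = (6 − 1)/7 = 5/7.
Right endpoints: 12/7, 17/7, 22/7, 27/7, 32/7, 37/7, 6.
h(12/7) = 21/26, h(17/7) = 21/31, h(22/7) = 7/12, h(27/7) = 21/41, h(32/7) = 21/46, h(37/7) = 7/17, h(6) = 0.375.
Sum = Δx · [h(12/7) + h(17/7) + h(22/7) + ...].
Sum ≈ 2.7314.

2.7314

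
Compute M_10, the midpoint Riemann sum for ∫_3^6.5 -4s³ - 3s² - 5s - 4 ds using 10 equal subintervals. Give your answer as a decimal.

-2046.66875

Δs = (6.5 − 3)/10 = 0.35.
Midpoints: 3.175, 3.525, 3.875, 4.225, 4.575, 4.925, 5.275, 5.625, 5.975, 6.325.
f(3.175) = -178.1408125, f(3.525) = -234.1031875, f(3.875) = -301.1640625, f(4.225) = -380.3524375, f(4.575) = -472.6973125, f(4.925) = -579.2276875, f(5.275) = -700.9725625, f(5.625) = -838.9609375, f(5.975) = -994.2218125, f(6.325) = -1167.7841875.
Sum = Δs · [f(3.175) + f(3.525) + f(3.875) + ...].
Sum = -2046.66875.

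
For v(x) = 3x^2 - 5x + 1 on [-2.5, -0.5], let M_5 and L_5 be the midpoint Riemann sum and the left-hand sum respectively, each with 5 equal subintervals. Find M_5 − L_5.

-5.84

M_5 = 32.42.
L_5 = 38.26.
M_5 − L_5 = -5.84.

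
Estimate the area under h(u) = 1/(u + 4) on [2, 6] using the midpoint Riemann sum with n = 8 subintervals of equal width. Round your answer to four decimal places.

Δu = (6 − 2)/8 = 0.5.
Midpoints: 2.25, 2.75, 3.25, 3.75, 4.25, 4.75, 5.25, 5.75.
h(2.25) = 0.16, h(2.75) = 4/27, h(3.25) = 4/29, h(3.75) = 4/31, h(4.25) = 4/33, h(4.75) = 4/35, h(5.25) = 4/37, h(5.75) = 4/39.
Sum = Δu · [h(2.25) + h(2.75) + h(3.25) + ...].
Sum ≈ 0.5106.

0.5106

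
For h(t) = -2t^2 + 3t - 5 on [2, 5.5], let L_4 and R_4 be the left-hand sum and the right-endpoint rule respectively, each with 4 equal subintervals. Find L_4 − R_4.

L_4 = -66.2265625.
R_4 = -102.9765625.
L_4 − R_4 = 36.75.

36.75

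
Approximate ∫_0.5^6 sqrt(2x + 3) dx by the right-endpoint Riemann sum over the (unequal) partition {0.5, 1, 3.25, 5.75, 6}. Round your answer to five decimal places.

18.54096

Subinterval widths: 0.5, 2.25, 2.5, 0.25.
Right endpoints: 1, 3.25, 5.75, 6.
f(1) ≈ 2.23607, f(3.25) ≈ 3.08221, f(5.75) ≈ 3.80789, f(6) ≈ 3.87298.
Sum = Σ Δx_i · f(x_i).
Sum ≈ 18.54096.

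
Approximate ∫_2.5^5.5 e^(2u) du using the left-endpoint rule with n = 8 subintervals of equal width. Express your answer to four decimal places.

Δu = (5.5 − 2.5)/8 = 0.375.
Left endpoints: 2.5, 2.875, 3.25, 3.625, 4, 4.375, 4.75, 5.125.
f(2.5) ≈ 148.4132, f(2.875) ≈ 314.1907, f(3.25) ≈ 665.1416, f(3.625) ≈ 1408.1048, f(4) ≈ 2980.9580, f(4.375) ≈ 6310.6881, f(4.75) ≈ 13359.7268, f(5.125) ≈ 28282.5419.
Sum = Δu · [f(2.5) + f(2.875) + f(3.25) + ...].
Sum ≈ 20051.1619.

20051.1619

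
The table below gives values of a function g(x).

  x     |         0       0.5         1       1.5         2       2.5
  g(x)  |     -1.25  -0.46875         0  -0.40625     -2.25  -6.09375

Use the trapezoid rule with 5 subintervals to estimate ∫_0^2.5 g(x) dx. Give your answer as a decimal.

-3.3984375

Δx = 0.5.
T_5 = (0.5/2)·[(-1.25) + 2·(-0.46875) + 2·0 + 2·(-0.40625) + 2·(-2.25) + (-6.09375)] = -3.3984375.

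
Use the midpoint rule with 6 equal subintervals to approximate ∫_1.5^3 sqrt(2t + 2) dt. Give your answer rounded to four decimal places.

3.8159

Δt = (3 − 1.5)/6 = 0.25.
Midpoints: 1.625, 1.875, 2.125, 2.375, 2.625, 2.875.
f(1.625) ≈ 2.2913, f(1.875) ≈ 2.3979, f(2.125) ≈ 2.5000, f(2.375) ≈ 2.5981, f(2.625) ≈ 2.6926, f(2.875) ≈ 2.7839.
Sum = Δt · [f(1.625) + f(1.875) + f(2.125) + ...].
Sum ≈ 3.8159.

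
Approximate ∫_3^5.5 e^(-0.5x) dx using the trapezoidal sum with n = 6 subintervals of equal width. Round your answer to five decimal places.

0.31956

Δx = (5.5 − 3)/6 = 5/12.
f(3) ≈ 0.22313, f(41/12) ≈ 0.18117, f(23/6) ≈ 0.14710, f(4.25) ≈ 0.11943, f(14/3) ≈ 0.09697, f(61/12) ≈ 0.07874, f(5.5) ≈ 0.06393.
T_6 = (Δx/2)·[f(x_0) + 2f(x_1) + ... + 2f(x_{5}) + f(x_6)].
Sum ≈ 0.31956.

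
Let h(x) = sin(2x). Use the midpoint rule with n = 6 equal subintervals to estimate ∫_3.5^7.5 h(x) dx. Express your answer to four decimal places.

0.8159

Δx = (7.5 − 3.5)/6 = 2/3.
Midpoints: 23/6, 4.5, 31/6, 35/6, 6.5, 43/6.
h(23/6) ≈ 0.9825, h(4.5) ≈ 0.4121, h(31/6) ≈ -0.7886, h(35/6) ≈ -0.7831, h(6.5) ≈ 0.4202, h(43/6) ≈ 0.9808.
Sum = Δx · [h(23/6) + h(4.5) + h(31/6) + ...].
Sum ≈ 0.8159.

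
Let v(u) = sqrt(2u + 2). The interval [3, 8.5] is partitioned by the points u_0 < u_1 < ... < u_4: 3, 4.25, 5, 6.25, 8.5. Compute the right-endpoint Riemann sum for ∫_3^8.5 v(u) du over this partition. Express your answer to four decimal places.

21.2159

Subinterval widths: 1.25, 0.75, 1.25, 2.25.
Right endpoints: 4.25, 5, 6.25, 8.5.
v(4.25) ≈ 3.2404, v(5) ≈ 3.4641, v(6.25) ≈ 3.8079, v(8.5) ≈ 4.3589.
Sum = Σ Δu_i · v(u_i).
Sum ≈ 21.2159.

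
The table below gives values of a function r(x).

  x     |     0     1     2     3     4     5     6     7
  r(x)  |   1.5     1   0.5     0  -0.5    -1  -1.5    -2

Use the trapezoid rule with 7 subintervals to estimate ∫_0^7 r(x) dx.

-1.75

Δx = 1.
T_7 = (1/2)·[1.5 + 2·1 + 2·0.5 + 2·0 + 2·(-0.5) + 2·(-1) + 2·(-1.5) + (-2)] = -1.75.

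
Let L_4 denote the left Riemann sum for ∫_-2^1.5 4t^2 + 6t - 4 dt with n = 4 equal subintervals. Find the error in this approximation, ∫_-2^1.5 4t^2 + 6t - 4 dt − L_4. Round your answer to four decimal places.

4.3385

Exact integral: ∫_-2^1.5 f(t) dt ≈ -4.083333.
L_4 = -8.421875.
Error ≈ -4.083333 − (-8.421875) ≈ 4.3385.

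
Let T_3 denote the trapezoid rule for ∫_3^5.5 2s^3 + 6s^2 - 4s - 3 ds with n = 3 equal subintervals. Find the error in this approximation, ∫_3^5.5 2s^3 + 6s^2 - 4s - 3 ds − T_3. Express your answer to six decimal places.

-9.114583

Exact integral: ∫_3^5.5 f(s) ds = 645.78125.
T_3 ≈ 654.89583333.
Error ≈ 645.78125 − 654.89583333 ≈ -9.114583.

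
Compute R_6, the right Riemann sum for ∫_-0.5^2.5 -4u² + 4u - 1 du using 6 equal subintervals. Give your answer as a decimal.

Δu = (2.5 − (-0.5))/6 = 0.5.
Right endpoints: 0, 0.5, 1, 1.5, 2, 2.5.
f(0) = -1, f(0.5) = 0, f(1) = -1, f(1.5) = -4, f(2) = -9, f(2.5) = -16.
Sum = Δu · [f(0) + f(0.5) + f(1) + ...].
Sum = -15.5.

-15.5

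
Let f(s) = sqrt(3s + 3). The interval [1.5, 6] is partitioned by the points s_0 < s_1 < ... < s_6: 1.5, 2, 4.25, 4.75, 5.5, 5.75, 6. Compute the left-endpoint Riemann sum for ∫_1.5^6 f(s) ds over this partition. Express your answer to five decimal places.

15.44757

Subinterval widths: 0.5, 2.25, 0.5, 0.75, 0.25, 0.25.
Left endpoints: 1.5, 2, 4.25, 4.75, 5.5, 5.75.
f(1.5) ≈ 2.73861, f(2) ≈ 3.00000, f(4.25) ≈ 3.96863, f(4.75) ≈ 4.15331, f(5.5) ≈ 4.41588, f(5.75) ≈ 4.50000.
Sum = Σ Δs_i · f(s_i).
Sum ≈ 15.44757.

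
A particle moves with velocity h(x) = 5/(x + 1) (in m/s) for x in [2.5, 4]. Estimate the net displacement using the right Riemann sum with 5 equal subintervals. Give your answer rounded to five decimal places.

1.72065

Δx = (4 − 2.5)/5 = 0.3.
Right endpoints: 2.8, 3.1, 3.4, 3.7, 4.
h(2.8) = 25/19, h(3.1) = 50/41, h(3.4) = 25/22, h(3.7) = 50/47, h(4) = 1.
Sum = Δx · [h(2.8) + h(3.1) + h(3.4) + h(3.7) + h(4)].
Sum ≈ 1.72065.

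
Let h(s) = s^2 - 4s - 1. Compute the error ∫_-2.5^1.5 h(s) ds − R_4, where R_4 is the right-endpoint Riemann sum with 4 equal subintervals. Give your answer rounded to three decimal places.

Exact integral: ∫_-2.5^1.5 h(s) ds ≈ 10.33333.
R_4 = 1.
Error ≈ 10.33333 − 1 ≈ 9.333.

9.333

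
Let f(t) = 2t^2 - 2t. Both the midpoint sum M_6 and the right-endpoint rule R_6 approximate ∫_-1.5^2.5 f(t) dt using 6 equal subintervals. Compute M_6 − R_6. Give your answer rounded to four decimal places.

-0.8889

M_6 ≈ 8.370370.
R_6 ≈ 9.259259.
M_6 − R_6 ≈ -0.8889.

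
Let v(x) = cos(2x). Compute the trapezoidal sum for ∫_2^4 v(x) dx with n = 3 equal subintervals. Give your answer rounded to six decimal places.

0.739733

Δx = (4 − 2)/3 = 2/3.
v(2) ≈ -0.653644, v(8/3) ≈ 0.581803, v(10/3) ≈ 0.927368, v(4) ≈ -0.145500.
T_3 = (Δx/2)·[v(x_0) + 2v(x_1) + 2v(x_2) + v(x_3)].
Sum ≈ 0.739733.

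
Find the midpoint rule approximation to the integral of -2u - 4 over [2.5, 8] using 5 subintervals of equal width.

Δu = (8 − 2.5)/5 = 1.1.
Midpoints: 3.05, 4.15, 5.25, 6.35, 7.45.
f(3.05) = -10.1, f(4.15) = -12.3, f(5.25) = -14.5, f(6.35) = -16.7, f(7.45) = -18.9.
Sum = Δu · [f(3.05) + f(4.15) + f(5.25) + f(6.35) + f(7.45)].
Sum = -79.75.

-79.75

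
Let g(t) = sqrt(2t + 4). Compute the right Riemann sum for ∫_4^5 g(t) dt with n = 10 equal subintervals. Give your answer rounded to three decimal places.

3.619

Δt = (5 − 4)/10 = 0.1.
Right endpoints: 4.1, 4.2, 4.3, 4.4, 4.5, 4.6, 4.7, 4.8, 4.9, 5.
g(4.1) ≈ 3.493, g(4.2) ≈ 3.521, g(4.3) ≈ 3.550, g(4.4) ≈ 3.578, g(4.5) ≈ 3.606, g(4.6) ≈ 3.633, g(4.7) ≈ 3.661, g(4.8) ≈ 3.688, g(4.9) ≈ 3.715, g(5) ≈ 3.742.
Sum = Δt · [g(4.1) + g(4.2) + g(4.3) + ...].
Sum ≈ 3.619.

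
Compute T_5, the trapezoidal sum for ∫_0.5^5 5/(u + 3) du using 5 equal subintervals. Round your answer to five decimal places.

Δu = (5 − 0.5)/5 = 0.9.
f(0.5) = 10/7, f(1.4) = 25/22, f(2.3) = 50/53, f(3.2) = 25/31, f(4.1) = 50/71, f(5) = 0.625.
T_5 = (Δu/2)·[f(u_0) + 2f(u_1) + ... + 2f(u_{4}) + f(u_5)].
Sum ≈ 4.15550.

4.15550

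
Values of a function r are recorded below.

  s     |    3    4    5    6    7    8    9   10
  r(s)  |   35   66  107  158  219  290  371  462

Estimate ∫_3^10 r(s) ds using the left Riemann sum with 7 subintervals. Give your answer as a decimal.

Δs = 1.
Sum = 1·[35 + 66 + 107 + 158 + 219 + 290 + 371] = 1246.

1246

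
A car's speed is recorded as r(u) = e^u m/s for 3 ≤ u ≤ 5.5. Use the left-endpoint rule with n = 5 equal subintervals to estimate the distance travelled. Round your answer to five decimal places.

Δu = (5.5 − 3)/5 = 0.5.
Left endpoints: 3, 3.5, 4, 4.5, 5.
r(3) ≈ 20.08554, r(3.5) ≈ 33.11545, r(4) ≈ 54.59815, r(4.5) ≈ 90.01713, r(5) ≈ 148.41316.
Sum = Δu · [r(3) + r(3.5) + r(4) + r(4.5) + r(5)].
Sum ≈ 173.11471.

173.11471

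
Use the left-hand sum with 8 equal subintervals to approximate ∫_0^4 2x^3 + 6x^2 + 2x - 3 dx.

205

Δx = (4 − 0)/8 = 0.5.
Left endpoints: 0, 0.5, 1, 1.5, 2, 2.5, 3, 3.5.
f(0) = -3, f(0.5) = -0.25, f(1) = 7, f(1.5) = 20.25, f(2) = 41, f(2.5) = 70.75, f(3) = 111, f(3.5) = 163.25.
Sum = Δx · [f(0) + f(0.5) + f(1) + ...].
Sum = 205.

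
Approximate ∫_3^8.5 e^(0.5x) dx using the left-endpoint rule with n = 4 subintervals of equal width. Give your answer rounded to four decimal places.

Δx = (8.5 − 3)/4 = 1.375.
Left endpoints: 3, 4.375, 5.75, 7.125.
f(3) ≈ 4.4817, f(4.375) ≈ 8.9129, f(5.75) ≈ 17.7254, f(7.125) ≈ 35.2512.
Sum = Δx · [f(3) + f(4.375) + f(5.75) + f(7.125)].
Sum ≈ 91.2604.

91.2604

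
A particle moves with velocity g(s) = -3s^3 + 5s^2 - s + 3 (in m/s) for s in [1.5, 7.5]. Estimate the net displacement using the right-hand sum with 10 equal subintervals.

Δs = (7.5 − 1.5)/10 = 0.6.
Right endpoints: 2.1, 2.7, 3.3, 3.9, 4.5, 5.1, 5.7, 6.3, 6.9, 7.5.
g(2.1) = -4.833, g(2.7) = -22.299, g(3.3) = -53.661, g(3.9) = -102.807, g(4.5) = -173.625, g(5.1) = -270.003, g(5.7) = -395.829, g(6.3) = -554.991, g(6.9) = -751.377, g(7.5) = -988.875.
Sum = Δs · [g(2.1) + g(2.7) + g(3.3) + ...].
Sum = -1990.98.

-1990.98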